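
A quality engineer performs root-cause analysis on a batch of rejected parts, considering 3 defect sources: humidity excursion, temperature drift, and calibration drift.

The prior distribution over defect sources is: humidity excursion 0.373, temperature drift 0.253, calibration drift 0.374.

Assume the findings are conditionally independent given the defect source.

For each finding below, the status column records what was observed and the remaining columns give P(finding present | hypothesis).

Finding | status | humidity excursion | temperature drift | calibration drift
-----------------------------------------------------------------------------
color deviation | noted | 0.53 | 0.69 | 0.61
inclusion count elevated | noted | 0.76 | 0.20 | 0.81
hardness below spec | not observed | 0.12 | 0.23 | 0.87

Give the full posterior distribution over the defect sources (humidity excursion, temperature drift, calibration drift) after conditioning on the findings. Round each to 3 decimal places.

For each hypothesis, the unnormalized posterior weight is prior × product of the finding likelihoods (using 1 − P(present | H) for each absent finding):
  humidity excursion: 0.373 × 0.53 × 0.76 × (1 − 0.12) = 0.13222
  temperature drift: 0.253 × 0.69 × 0.20 × (1 − 0.23) = 0.026884
  calibration drift: 0.374 × 0.61 × 0.81 × (1 − 0.87) = 0.024023
The unnormalized weights sum to 0.18312.
P(humidity excursion | evidence) = 0.13222 / 0.18312 ≈ 0.722
P(temperature drift | evidence) = 0.026884 / 0.18312 ≈ 0.147
P(calibration drift | evidence) = 0.024023 / 0.18312 ≈ 0.131

0.722, 0.147, 0.131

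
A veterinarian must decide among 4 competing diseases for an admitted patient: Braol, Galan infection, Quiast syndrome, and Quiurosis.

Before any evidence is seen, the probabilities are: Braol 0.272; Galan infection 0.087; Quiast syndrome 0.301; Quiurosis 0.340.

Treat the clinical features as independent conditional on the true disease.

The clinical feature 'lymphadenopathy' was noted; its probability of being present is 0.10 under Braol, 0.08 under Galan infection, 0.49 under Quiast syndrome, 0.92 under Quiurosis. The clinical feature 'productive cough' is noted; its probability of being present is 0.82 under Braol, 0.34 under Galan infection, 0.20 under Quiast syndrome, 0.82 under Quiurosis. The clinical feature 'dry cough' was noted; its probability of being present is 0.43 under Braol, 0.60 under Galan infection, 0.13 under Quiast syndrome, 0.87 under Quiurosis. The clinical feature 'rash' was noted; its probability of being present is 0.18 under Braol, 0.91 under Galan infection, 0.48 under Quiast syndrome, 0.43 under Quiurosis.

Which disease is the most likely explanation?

By Bayes' rule with conditional independence, the unnormalized weight for each hypothesis is prior × ∏ likelihoods:
  Braol: 0.272 × 0.10 × 0.82 × 0.43 × 0.18 = 0.0017263
  Galan infection: 0.087 × 0.08 × 0.34 × 0.60 × 0.91 = 0.0012921
  Quiast syndrome: 0.301 × 0.49 × 0.20 × 0.13 × 0.48 = 0.0018407
  Quiurosis: 0.340 × 0.92 × 0.82 × 0.87 × 0.43 = 0.095955
Normalizing constant Z = 0.0017263 + 0.0012921 + 0.0018407 + 0.095955 = 0.10081.
P(Braol | evidence) ≈ 0.0017263 / 0.10081 ≈ 0.017
P(Galan infection | evidence) ≈ 0.0012921 / 0.10081 ≈ 0.013
P(Quiast syndrome | evidence) ≈ 0.0018407 / 0.10081 ≈ 0.018
P(Quiurosis | evidence) ≈ 0.095955 / 0.10081 ≈ 0.952
The largest is 0.952, so Quiurosis is most probable.

Quiurosis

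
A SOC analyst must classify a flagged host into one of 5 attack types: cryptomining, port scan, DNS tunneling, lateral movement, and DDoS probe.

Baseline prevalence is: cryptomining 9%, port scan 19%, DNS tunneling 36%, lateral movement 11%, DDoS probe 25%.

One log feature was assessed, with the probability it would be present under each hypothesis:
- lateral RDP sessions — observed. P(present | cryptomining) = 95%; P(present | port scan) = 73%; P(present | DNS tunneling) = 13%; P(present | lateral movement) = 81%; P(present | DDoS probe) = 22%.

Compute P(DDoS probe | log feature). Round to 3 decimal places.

0.132

For each hypothesis, the unnormalized posterior weight is prior × likelihood:
  cryptomining: 0.09 × 0.95 = 0.0855
  port scan: 0.19 × 0.73 = 0.1387
  DNS tunneling: 0.36 × 0.13 = 0.0468
  lateral movement: 0.11 × 0.81 = 0.0891
  DDoS probe: 0.25 × 0.22 = 0.055
Marginal likelihood of the evidence = 0.4151.
P(DDoS probe | evidence) = 0.055 / 0.4151 ≈ 0.132.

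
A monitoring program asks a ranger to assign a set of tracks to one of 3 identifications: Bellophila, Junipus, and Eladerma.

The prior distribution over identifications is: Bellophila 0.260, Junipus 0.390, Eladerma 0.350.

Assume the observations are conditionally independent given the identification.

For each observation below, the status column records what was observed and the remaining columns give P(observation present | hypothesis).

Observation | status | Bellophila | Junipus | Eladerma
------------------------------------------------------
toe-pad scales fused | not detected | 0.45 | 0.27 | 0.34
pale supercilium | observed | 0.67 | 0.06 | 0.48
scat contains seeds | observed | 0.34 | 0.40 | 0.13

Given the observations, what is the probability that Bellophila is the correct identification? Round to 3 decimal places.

For each hypothesis, the unnormalized posterior weight is prior × product of the observation likelihoods (using 1 − P(present | H) for each absent observation):
  Bellophila: 0.260 × (1 − 0.45) × 0.67 × 0.34 = 0.032575
  Junipus: 0.390 × (1 − 0.27) × 0.06 × 0.40 = 0.0068328
  Eladerma: 0.350 × (1 − 0.34) × 0.48 × 0.13 = 0.014414
Normalizing constant Z = 0.032575 + 0.0068328 + 0.014414 = 0.053823.
P(Bellophila | evidence) = 0.032575 / 0.053823 ≈ 0.605.

0.605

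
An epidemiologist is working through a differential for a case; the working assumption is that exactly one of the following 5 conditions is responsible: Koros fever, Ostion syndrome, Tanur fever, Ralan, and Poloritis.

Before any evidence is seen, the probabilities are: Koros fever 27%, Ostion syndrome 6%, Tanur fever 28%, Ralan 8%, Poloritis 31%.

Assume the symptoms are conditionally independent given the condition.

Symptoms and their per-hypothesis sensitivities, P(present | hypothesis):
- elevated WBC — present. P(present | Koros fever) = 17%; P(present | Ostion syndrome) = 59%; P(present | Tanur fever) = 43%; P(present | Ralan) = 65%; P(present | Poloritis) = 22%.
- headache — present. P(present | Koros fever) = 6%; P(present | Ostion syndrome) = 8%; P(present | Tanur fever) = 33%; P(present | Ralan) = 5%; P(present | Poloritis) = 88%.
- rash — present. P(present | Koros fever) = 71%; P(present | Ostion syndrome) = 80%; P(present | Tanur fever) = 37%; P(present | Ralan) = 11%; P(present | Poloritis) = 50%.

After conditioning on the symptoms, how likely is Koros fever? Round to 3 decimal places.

0.040

By Bayes' rule with conditional independence, the unnormalized weight for each hypothesis is prior × ∏ likelihoods:
  Koros fever: 0.27 × 0.17 × 0.06 × 0.71 = 0.0019553
  Ostion syndrome: 0.06 × 0.59 × 0.08 × 0.80 = 0.0022656
  Tanur fever: 0.28 × 0.43 × 0.33 × 0.37 = 0.014701
  Ralan: 0.08 × 0.65 × 0.05 × 0.11 = 0.000286
  Poloritis: 0.31 × 0.22 × 0.88 × 0.50 = 0.030008
Normalizing constant Z = 0.0019553 + 0.0022656 + 0.014701 + 0.000286 + 0.030008 = 0.049216.
P(Koros fever | evidence) = 0.0019553 / 0.049216 ≈ 0.040.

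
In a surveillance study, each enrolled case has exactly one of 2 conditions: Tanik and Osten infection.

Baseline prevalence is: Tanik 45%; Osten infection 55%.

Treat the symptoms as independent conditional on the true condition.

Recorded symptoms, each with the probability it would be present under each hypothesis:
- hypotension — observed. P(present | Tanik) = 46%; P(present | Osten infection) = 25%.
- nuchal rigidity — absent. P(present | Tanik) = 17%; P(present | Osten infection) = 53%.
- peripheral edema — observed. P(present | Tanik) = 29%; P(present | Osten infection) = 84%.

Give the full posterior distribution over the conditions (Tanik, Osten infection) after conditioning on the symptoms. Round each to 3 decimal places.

0.479, 0.521

For each hypothesis, the unnormalized posterior weight is prior × product of the symptom likelihoods (using 1 − P(present | H) for each absent symptom):
  Tanik: 0.45 × 0.46 × (1 − 0.17) × 0.29 = 0.049825
  Osten infection: 0.55 × 0.25 × (1 − 0.53) × 0.84 = 0.054285
Normalizing constant Z = 0.049825 + 0.054285 = 0.10411.
P(Tanik | evidence) = 0.049825 / 0.10411 ≈ 0.479
P(Osten infection | evidence) = 0.054285 / 0.10411 ≈ 0.521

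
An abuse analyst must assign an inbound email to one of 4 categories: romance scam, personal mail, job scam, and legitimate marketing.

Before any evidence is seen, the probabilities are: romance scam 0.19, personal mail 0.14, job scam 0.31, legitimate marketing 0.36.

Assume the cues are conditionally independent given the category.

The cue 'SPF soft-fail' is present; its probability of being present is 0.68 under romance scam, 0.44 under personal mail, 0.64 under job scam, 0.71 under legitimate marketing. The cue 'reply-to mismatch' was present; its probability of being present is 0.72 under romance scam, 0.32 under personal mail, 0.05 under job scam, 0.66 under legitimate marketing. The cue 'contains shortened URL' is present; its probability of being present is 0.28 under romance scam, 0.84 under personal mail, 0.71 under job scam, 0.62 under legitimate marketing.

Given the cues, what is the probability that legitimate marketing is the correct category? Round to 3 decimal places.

0.678

Multiply each prior by the joint likelihood of the cue pattern:
  romance scam: 0.19 × 0.68 × 0.72 × 0.28 = 0.026047
  personal mail: 0.14 × 0.44 × 0.32 × 0.84 = 0.016558
  job scam: 0.31 × 0.64 × 0.05 × 0.71 = 0.0070432
  legitimate marketing: 0.36 × 0.71 × 0.66 × 0.62 = 0.10459
Marginal likelihood of the evidence = 0.15424.
P(legitimate marketing | evidence) = 0.10459 / 0.15424 ≈ 0.678.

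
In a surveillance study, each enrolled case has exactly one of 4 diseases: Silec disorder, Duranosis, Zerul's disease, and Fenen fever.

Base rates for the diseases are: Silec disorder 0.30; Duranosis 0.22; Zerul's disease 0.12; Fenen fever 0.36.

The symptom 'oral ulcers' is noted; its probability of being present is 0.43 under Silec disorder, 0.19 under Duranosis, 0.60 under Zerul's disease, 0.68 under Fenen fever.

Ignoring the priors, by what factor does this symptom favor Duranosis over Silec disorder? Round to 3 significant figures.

Likelihood of this symptom under each hypothesis:
  Duranosis: 0.19
  Silec disorder: 0.43
Bayes factor = 0.19 / 0.43 ≈ 0.442

0.442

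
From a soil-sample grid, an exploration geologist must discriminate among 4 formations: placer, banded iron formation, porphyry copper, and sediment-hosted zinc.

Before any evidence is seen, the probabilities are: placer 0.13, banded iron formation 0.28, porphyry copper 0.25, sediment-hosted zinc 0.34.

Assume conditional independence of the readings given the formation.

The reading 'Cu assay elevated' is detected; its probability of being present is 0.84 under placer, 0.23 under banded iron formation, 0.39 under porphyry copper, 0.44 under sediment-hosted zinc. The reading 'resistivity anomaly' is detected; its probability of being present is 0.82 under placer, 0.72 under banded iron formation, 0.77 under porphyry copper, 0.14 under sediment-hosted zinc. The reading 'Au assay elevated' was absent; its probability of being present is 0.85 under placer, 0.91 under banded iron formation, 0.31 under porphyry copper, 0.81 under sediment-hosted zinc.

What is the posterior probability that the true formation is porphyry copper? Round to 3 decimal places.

0.706

For each hypothesis, the unnormalized posterior weight is prior × product of the reading likelihoods (using 1 − P(present | H) for each absent reading):
  placer: 0.13 × 0.84 × 0.82 × (1 − 0.85) = 0.013432
  banded iron formation: 0.28 × 0.23 × 0.72 × (1 − 0.91) = 0.0041731
  porphyry copper: 0.25 × 0.39 × 0.77 × (1 − 0.31) = 0.051802
  sediment-hosted zinc: 0.34 × 0.44 × 0.14 × (1 − 0.81) = 0.0039794
The unnormalized weights sum to 0.073386.
P(porphyry copper | evidence) = 0.051802 / 0.073386 ≈ 0.706.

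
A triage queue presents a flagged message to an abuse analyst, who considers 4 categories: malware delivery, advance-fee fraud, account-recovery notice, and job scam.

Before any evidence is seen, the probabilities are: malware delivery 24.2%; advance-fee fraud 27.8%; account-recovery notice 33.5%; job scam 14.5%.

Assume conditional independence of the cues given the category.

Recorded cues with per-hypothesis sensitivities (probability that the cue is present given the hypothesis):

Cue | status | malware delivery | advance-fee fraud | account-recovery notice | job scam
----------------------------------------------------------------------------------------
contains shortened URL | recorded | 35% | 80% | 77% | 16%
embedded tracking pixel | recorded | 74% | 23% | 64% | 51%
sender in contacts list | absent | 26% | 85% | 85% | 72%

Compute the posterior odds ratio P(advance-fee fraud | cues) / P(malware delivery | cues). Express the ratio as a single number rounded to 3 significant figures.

0.165

The normalizing constant cancels in an odds ratio, so compute prior × likelihood for the two hypotheses only (using 1 − P(present | H) for each absent cue):
  advance-fee fraud: 0.278 × 0.80 × 0.23 × (1 − 0.85) = 0.0076728
  malware delivery: 0.242 × 0.35 × 0.74 × (1 − 0.26) = 0.046382
Odds(advance-fee fraud : malware delivery) = 0.0076728 / 0.046382 ≈ 0.165.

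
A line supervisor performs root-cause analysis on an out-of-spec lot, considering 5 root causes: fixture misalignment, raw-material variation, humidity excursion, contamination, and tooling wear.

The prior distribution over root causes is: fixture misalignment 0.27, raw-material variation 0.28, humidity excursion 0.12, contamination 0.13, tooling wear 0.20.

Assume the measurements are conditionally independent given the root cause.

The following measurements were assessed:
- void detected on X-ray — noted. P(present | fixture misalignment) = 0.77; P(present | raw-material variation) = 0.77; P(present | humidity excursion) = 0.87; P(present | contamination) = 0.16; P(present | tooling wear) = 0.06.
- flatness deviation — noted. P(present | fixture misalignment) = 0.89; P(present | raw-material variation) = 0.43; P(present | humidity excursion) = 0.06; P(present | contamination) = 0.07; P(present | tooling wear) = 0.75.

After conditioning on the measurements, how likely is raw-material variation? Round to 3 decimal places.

By Bayes' rule with conditional independence, the unnormalized weight for each hypothesis is prior × ∏ likelihoods:
  fixture misalignment: 0.27 × 0.77 × 0.89 = 0.18503
  raw-material variation: 0.28 × 0.77 × 0.43 = 0.092708
  humidity excursion: 0.12 × 0.87 × 0.06 = 0.006264
  contamination: 0.13 × 0.16 × 0.07 = 0.001456
  tooling wear: 0.20 × 0.06 × 0.75 = 0.009
Normalizing constant Z = 0.18503 + 0.092708 + 0.006264 + 0.001456 + 0.009 = 0.29446.
P(raw-material variation | evidence) = 0.092708 / 0.29446 ≈ 0.315.

0.315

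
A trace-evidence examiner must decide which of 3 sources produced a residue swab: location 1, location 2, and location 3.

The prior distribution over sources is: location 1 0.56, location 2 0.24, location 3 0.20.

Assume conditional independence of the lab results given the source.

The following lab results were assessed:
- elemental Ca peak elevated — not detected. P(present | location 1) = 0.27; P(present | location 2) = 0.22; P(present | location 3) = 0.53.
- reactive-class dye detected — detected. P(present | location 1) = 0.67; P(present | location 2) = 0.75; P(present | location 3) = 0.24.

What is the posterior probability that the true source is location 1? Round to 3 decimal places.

0.627

By Bayes' rule with conditional independence, the unnormalized weight for each hypothesis is prior × ∏ likelihoods (using 1 − P(present | H) for each absent lab result):
  location 1: 0.56 × (1 − 0.27) × 0.67 = 0.2739
  location 2: 0.24 × (1 − 0.22) × 0.75 = 0.1404
  location 3: 0.20 × (1 − 0.53) × 0.24 = 0.02256
Normalizing constant Z = 0.2739 + 0.1404 + 0.02256 = 0.43686.
P(location 1 | evidence) = 0.2739 / 0.43686 ≈ 0.627.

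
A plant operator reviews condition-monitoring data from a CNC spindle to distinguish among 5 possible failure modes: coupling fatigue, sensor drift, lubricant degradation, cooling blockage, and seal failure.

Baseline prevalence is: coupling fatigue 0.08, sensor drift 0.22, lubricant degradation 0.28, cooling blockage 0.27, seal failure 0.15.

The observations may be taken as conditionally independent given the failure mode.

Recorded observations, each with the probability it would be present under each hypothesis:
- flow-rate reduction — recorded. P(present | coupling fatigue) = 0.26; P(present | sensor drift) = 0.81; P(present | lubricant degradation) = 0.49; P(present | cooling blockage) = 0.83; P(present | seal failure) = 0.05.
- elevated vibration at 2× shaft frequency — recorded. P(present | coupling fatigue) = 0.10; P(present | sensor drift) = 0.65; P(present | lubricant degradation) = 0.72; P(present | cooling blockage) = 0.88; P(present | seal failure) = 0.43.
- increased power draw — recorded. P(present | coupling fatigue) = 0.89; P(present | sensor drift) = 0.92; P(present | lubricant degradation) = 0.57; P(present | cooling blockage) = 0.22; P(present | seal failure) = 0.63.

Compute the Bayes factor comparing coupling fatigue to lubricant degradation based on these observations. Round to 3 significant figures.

The Bayes factor is the ratio of the joint likelihoods of the evidence pattern under the two hypotheses.
  coupling fatigue: 0.26 × 0.10 × 0.89 = 0.02314
  lubricant degradation: 0.49 × 0.72 × 0.57 = 0.2011
Bayes factor = 0.02314 / 0.2011 ≈ 0.115

0.115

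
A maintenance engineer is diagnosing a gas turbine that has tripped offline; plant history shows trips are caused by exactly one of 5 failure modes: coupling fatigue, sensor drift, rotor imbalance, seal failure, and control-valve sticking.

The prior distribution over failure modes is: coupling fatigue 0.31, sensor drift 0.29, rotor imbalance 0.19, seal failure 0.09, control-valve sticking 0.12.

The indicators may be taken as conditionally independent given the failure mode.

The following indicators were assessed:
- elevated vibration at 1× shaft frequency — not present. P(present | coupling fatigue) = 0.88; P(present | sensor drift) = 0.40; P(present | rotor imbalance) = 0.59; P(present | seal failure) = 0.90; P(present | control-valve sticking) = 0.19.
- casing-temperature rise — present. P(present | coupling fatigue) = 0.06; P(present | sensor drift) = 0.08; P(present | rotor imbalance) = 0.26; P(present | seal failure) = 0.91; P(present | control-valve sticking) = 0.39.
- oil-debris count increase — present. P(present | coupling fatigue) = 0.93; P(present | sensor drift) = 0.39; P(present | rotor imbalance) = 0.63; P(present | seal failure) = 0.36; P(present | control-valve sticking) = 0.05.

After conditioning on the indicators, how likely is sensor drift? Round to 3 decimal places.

For each hypothesis, the unnormalized posterior weight is prior × product of the indicator likelihoods (using 1 − P(present | H) for each absent indicator):
  coupling fatigue: 0.31 × (1 − 0.88) × 0.06 × 0.93 = 0.0020758
  sensor drift: 0.29 × (1 − 0.40) × 0.08 × 0.39 = 0.0054288
  rotor imbalance: 0.19 × (1 − 0.59) × 0.26 × 0.63 = 0.01276
  seal failure: 0.09 × (1 − 0.90) × 0.91 × 0.36 = 0.0029484
  control-valve sticking: 0.12 × (1 − 0.19) × 0.39 × 0.05 = 0.0018954
Normalizing constant Z = 0.0020758 + 0.0054288 + 0.01276 + 0.0029484 + 0.0018954 = 0.025108.
P(sensor drift | evidence) = 0.0054288 / 0.025108 ≈ 0.216.

0.216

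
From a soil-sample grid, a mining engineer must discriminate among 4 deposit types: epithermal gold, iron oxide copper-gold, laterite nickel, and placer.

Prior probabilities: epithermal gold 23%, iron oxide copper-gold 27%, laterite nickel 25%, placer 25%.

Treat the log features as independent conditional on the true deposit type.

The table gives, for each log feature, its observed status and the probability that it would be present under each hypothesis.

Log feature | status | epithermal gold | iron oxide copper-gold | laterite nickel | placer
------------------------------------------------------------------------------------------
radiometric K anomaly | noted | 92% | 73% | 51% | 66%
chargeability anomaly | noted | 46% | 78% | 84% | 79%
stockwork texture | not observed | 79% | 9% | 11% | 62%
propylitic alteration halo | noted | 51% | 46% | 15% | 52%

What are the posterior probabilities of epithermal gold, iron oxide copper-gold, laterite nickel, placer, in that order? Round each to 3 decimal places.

0.091, 0.560, 0.125, 0.224

Multiply each prior by the joint likelihood of the log feature pattern (using 1 − P(present | H) for each absent log feature):
  epithermal gold: 0.23 × 0.92 × 0.46 × (1 − 0.79) × 0.51 = 0.010425
  iron oxide copper-gold: 0.27 × 0.73 × 0.78 × (1 − 0.09) × 0.46 = 0.064355
  laterite nickel: 0.25 × 0.51 × 0.84 × (1 − 0.11) × 0.15 = 0.014298
  placer: 0.25 × 0.66 × 0.79 × (1 − 0.62) × 0.52 = 0.025757
Marginal likelihood of the evidence = 0.11483.
P(epithermal gold | evidence) = 0.010425 / 0.11483 ≈ 0.091
P(iron oxide copper-gold | evidence) = 0.064355 / 0.11483 ≈ 0.560
P(laterite nickel | evidence) = 0.014298 / 0.11483 ≈ 0.125
P(placer | evidence) = 0.025757 / 0.11483 ≈ 0.224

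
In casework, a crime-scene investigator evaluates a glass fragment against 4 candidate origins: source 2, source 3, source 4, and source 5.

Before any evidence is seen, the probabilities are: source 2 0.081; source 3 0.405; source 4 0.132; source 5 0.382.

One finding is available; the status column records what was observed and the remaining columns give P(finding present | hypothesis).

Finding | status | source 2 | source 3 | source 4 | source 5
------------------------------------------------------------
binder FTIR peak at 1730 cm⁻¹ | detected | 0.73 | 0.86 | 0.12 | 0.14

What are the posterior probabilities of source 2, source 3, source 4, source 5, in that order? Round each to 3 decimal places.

0.124, 0.731, 0.033, 0.112

For each hypothesis, the unnormalized posterior weight is prior × likelihood:
  source 2: 0.081 × 0.73 = 0.05913
  source 3: 0.405 × 0.86 = 0.3483
  source 4: 0.132 × 0.12 = 0.01584
  source 5: 0.382 × 0.14 = 0.05348
The unnormalized weights sum to 0.47675.
P(source 2 | evidence) = 0.05913 / 0.47675 ≈ 0.124
P(source 3 | evidence) = 0.3483 / 0.47675 ≈ 0.731
P(source 4 | evidence) = 0.01584 / 0.47675 ≈ 0.033
P(source 5 | evidence) = 0.05348 / 0.47675 ≈ 0.112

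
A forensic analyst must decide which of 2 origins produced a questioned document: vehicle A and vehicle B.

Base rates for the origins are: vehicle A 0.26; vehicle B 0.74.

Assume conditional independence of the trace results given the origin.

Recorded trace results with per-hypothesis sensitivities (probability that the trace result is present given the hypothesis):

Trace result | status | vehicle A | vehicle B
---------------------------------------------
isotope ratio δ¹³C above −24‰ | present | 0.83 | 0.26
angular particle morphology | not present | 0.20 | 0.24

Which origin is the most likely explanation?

For each hypothesis, the unnormalized posterior weight is prior × product of the trace result likelihoods (using 1 − P(present | H) for each absent trace result):
  vehicle A: 0.26 × 0.83 × (1 − 0.20) = 0.17264
  vehicle B: 0.74 × 0.26 × (1 − 0.24) = 0.14622
Marginal likelihood of the evidence = 0.31886.
P(vehicle A | evidence) ≈ 0.17264 / 0.31886 ≈ 0.541
P(vehicle B | evidence) ≈ 0.14622 / 0.31886 ≈ 0.459
The largest is 0.541, so vehicle A is most probable.

vehicle A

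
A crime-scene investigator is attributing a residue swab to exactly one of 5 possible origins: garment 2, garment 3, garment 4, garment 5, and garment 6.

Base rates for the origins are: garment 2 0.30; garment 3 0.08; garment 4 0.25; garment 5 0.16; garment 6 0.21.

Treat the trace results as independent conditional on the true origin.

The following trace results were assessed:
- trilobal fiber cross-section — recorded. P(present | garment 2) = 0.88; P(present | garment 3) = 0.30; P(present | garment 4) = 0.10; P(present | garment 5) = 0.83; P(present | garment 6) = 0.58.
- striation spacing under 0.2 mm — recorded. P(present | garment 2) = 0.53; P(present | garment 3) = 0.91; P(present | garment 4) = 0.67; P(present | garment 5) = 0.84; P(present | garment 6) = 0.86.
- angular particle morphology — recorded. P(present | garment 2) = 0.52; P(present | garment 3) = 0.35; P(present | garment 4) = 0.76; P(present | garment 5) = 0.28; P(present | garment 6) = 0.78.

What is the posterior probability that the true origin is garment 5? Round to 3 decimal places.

0.152

Multiply each prior by the joint likelihood of the trace result pattern:
  garment 2: 0.30 × 0.88 × 0.53 × 0.52 = 0.072758
  garment 3: 0.08 × 0.30 × 0.91 × 0.35 = 0.007644
  garment 4: 0.25 × 0.10 × 0.67 × 0.76 = 0.01273
  garment 5: 0.16 × 0.83 × 0.84 × 0.28 = 0.031235
  garment 6: 0.21 × 0.58 × 0.86 × 0.78 = 0.081703
The unnormalized weights sum to 0.20607.
P(garment 5 | evidence) = 0.031235 / 0.20607 ≈ 0.152.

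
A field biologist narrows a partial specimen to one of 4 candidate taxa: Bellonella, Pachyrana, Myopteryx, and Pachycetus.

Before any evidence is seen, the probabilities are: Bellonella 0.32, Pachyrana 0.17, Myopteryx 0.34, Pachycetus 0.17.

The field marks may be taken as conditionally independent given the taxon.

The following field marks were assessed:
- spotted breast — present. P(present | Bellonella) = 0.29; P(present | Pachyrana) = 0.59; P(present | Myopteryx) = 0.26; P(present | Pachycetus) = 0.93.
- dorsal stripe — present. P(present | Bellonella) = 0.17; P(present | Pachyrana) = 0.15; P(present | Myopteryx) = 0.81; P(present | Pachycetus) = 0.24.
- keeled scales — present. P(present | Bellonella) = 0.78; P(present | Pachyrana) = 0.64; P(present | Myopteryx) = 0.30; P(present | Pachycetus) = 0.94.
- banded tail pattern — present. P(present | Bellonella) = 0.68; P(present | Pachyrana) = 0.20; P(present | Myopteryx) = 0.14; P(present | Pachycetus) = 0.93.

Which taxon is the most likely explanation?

Multiply each prior by the joint likelihood of the field mark pattern:
  Bellonella: 0.32 × 0.29 × 0.17 × 0.78 × 0.68 = 0.0083676
  Pachyrana: 0.17 × 0.59 × 0.15 × 0.64 × 0.20 = 0.0019258
  Myopteryx: 0.34 × 0.26 × 0.81 × 0.30 × 0.14 = 0.0030074
  Pachycetus: 0.17 × 0.93 × 0.24 × 0.94 × 0.93 = 0.033171
Normalizing constant Z = 0.0083676 + 0.0019258 + 0.0030074 + 0.033171 = 0.046471.
P(Bellonella | evidence) ≈ 0.0083676 / 0.046471 ≈ 0.180
P(Pachyrana | evidence) ≈ 0.0019258 / 0.046471 ≈ 0.041
P(Myopteryx | evidence) ≈ 0.0030074 / 0.046471 ≈ 0.065
P(Pachycetus | evidence) ≈ 0.033171 / 0.046471 ≈ 0.714
The largest is 0.714, so Pachycetus is most probable.

Pachycetus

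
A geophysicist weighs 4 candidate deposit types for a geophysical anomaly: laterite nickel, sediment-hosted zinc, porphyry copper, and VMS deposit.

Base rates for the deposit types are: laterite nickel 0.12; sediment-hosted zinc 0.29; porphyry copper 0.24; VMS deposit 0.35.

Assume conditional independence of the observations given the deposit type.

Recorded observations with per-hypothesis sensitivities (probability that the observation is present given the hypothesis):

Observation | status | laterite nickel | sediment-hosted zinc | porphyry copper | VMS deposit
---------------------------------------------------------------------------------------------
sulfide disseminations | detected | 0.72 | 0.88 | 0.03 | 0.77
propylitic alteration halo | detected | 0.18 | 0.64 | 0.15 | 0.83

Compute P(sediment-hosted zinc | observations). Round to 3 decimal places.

0.405

For each hypothesis, the unnormalized posterior weight is prior × product of the observation likelihoods:
  laterite nickel: 0.12 × 0.72 × 0.18 = 0.015552
  sediment-hosted zinc: 0.29 × 0.88 × 0.64 = 0.16333
  porphyry copper: 0.24 × 0.03 × 0.15 = 0.00108
  VMS deposit: 0.35 × 0.77 × 0.83 = 0.22368
The unnormalized weights sum to 0.40364.
P(sediment-hosted zinc | evidence) = 0.16333 / 0.40364 ≈ 0.405.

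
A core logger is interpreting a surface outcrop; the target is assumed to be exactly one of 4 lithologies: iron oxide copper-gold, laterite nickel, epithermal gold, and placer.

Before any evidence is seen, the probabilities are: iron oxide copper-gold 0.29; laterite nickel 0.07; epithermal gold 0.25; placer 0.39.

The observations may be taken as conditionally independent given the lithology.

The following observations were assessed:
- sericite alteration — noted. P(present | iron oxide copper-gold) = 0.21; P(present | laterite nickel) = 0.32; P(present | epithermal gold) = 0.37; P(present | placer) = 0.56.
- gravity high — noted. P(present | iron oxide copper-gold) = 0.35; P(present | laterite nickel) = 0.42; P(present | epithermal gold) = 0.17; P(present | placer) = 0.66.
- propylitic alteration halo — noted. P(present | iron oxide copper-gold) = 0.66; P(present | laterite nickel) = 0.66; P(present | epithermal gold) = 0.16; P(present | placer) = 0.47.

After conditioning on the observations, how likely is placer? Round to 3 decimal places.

Multiply each prior by the joint likelihood of the evidence pattern:
  iron oxide copper-gold: 0.29 × 0.21 × 0.35 × 0.66 = 0.014068
  laterite nickel: 0.07 × 0.32 × 0.42 × 0.66 = 0.0062093
  epithermal gold: 0.25 × 0.37 × 0.17 × 0.16 = 0.002516
  placer: 0.39 × 0.56 × 0.66 × 0.47 = 0.067748
Marginal likelihood of the evidence = 0.090541.
P(placer | evidence) = 0.067748 / 0.090541 ≈ 0.748.

0.748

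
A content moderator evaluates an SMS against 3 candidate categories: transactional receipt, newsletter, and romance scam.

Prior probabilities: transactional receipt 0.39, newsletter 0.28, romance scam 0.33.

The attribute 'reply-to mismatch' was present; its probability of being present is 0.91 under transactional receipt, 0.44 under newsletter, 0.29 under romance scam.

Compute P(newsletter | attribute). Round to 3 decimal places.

For each hypothesis, the unnormalized posterior weight is prior × likelihood:
  transactional receipt: 0.39 × 0.91 = 0.3549
  newsletter: 0.28 × 0.44 = 0.1232
  romance scam: 0.33 × 0.29 = 0.0957
The unnormalized weights sum to 0.5738.
P(newsletter | evidence) = 0.1232 / 0.5738 ≈ 0.215.

0.215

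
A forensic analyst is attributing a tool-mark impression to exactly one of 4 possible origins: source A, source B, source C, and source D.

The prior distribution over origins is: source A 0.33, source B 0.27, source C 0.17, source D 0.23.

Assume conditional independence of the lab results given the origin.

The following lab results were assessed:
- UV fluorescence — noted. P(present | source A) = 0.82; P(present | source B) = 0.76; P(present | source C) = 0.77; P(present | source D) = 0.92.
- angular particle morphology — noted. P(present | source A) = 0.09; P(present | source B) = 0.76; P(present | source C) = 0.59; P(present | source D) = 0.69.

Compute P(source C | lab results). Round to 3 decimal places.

0.191

By Bayes' rule with conditional independence, the unnormalized weight for each hypothesis is prior × ∏ likelihoods:
  source A: 0.33 × 0.82 × 0.09 = 0.024354
  source B: 0.27 × 0.76 × 0.76 = 0.15595
  source C: 0.17 × 0.77 × 0.59 = 0.077231
  source D: 0.23 × 0.92 × 0.69 = 0.146
Normalizing constant Z = 0.024354 + 0.15595 + 0.077231 + 0.146 = 0.40354.
P(source C | evidence) = 0.077231 / 0.40354 ≈ 0.191.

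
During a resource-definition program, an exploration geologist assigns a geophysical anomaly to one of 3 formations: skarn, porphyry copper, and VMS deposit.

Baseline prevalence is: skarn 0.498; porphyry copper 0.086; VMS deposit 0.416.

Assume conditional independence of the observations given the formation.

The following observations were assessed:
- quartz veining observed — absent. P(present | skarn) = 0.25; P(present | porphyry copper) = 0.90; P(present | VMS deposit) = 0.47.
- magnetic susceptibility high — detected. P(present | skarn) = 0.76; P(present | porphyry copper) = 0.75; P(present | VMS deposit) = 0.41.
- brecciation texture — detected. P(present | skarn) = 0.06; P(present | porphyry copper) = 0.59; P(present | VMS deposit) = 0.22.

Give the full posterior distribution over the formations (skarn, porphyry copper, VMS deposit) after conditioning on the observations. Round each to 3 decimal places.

Multiply each prior by the joint likelihood of the evidence pattern (using 1 − P(present | H) for each absent observation):
  skarn: 0.498 × (1 − 0.25) × 0.76 × 0.06 = 0.017032
  porphyry copper: 0.086 × (1 − 0.90) × 0.75 × 0.59 = 0.0038055
  VMS deposit: 0.416 × (1 − 0.47) × 0.41 × 0.22 = 0.019887
Normalizing constant Z = 0.017032 + 0.0038055 + 0.019887 = 0.040724.
P(skarn | evidence) = 0.017032 / 0.040724 ≈ 0.418
P(porphyry copper | evidence) = 0.0038055 / 0.040724 ≈ 0.093
P(VMS deposit | evidence) = 0.019887 / 0.040724 ≈ 0.488

0.418, 0.093, 0.488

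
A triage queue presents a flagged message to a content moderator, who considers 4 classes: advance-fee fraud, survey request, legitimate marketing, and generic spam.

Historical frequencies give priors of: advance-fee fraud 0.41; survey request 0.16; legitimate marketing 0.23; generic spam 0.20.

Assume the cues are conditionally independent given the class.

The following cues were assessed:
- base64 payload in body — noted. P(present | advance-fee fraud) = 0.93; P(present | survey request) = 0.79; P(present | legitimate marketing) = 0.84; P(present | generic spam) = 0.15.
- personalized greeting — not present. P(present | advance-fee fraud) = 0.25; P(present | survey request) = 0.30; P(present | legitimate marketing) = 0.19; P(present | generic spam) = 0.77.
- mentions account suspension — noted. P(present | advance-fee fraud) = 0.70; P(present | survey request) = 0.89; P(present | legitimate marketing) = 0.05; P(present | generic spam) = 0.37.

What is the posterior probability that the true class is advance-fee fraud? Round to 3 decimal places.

Multiply each prior by the joint likelihood of the cue pattern (using 1 − P(present | H) for each absent cue):
  advance-fee fraud: 0.41 × 0.93 × (1 − 0.25) × 0.70 = 0.20018
  survey request: 0.16 × 0.79 × (1 − 0.30) × 0.89 = 0.078747
  legitimate marketing: 0.23 × 0.84 × (1 − 0.19) × 0.05 = 0.0078246
  generic spam: 0.20 × 0.15 × (1 − 0.77) × 0.37 = 0.002553
The unnormalized weights sum to 0.28931.
P(advance-fee fraud | evidence) = 0.20018 / 0.28931 ≈ 0.692.

0.692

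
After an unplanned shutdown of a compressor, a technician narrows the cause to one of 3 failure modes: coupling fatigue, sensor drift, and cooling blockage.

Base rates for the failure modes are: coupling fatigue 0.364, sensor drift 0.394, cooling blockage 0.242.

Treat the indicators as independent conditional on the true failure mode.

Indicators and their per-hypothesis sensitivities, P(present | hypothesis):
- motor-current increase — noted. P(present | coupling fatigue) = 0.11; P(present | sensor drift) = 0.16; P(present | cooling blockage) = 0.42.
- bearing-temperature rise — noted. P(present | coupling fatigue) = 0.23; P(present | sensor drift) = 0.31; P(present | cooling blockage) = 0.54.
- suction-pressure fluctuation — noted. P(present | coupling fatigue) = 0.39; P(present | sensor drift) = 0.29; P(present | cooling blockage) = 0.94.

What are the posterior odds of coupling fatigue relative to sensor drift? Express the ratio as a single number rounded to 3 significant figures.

Posterior odds equal prior odds times the likelihood ratio; only the two competing hypotheses matter.
  coupling fatigue: 0.364 × 0.11 × 0.23 × 0.39 = 0.0035916
  sensor drift: 0.394 × 0.16 × 0.31 × 0.29 = 0.0056673
Posterior odds = 0.0035916 / 0.0056673 ≈ 0.634.

0.634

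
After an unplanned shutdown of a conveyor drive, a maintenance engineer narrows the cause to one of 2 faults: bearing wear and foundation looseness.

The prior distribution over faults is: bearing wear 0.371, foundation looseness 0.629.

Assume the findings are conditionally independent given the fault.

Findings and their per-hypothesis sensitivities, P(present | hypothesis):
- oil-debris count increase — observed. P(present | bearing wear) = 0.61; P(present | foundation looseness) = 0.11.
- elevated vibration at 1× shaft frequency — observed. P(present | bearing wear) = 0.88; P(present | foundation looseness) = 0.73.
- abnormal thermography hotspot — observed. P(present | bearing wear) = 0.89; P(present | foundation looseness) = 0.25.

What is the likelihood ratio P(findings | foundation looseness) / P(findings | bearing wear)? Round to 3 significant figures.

0.0420

Joint likelihood of the evidence pattern under each hypothesis:
  foundation looseness: 0.11 × 0.73 × 0.25 = 0.020075
  bearing wear: 0.61 × 0.88 × 0.89 = 0.47775
Bayes factor = 0.020075 / 0.47775 ≈ 0.0420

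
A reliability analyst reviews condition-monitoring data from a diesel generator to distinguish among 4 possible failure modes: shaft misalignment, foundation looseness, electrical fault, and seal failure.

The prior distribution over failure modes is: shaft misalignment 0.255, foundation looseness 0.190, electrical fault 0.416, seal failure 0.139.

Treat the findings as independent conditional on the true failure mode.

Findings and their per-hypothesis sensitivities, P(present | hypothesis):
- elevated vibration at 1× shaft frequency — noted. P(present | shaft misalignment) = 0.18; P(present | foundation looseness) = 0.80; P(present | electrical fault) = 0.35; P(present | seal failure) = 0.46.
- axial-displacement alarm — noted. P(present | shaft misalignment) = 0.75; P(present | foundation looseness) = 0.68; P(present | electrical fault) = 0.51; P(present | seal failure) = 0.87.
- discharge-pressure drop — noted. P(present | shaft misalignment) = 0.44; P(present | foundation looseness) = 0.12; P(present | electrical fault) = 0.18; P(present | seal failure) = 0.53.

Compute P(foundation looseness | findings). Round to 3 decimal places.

By Bayes' rule with conditional independence, the unnormalized weight for each hypothesis is prior × ∏ likelihoods:
  shaft misalignment: 0.255 × 0.18 × 0.75 × 0.44 = 0.015147
  foundation looseness: 0.190 × 0.80 × 0.68 × 0.12 = 0.012403
  electrical fault: 0.416 × 0.35 × 0.51 × 0.18 = 0.013366
  seal failure: 0.139 × 0.46 × 0.87 × 0.53 = 0.029483
Normalizing constant Z = 0.015147 + 0.012403 + 0.013366 + 0.029483 = 0.070399.
P(foundation looseness | evidence) = 0.012403 / 0.070399 ≈ 0.176.

0.176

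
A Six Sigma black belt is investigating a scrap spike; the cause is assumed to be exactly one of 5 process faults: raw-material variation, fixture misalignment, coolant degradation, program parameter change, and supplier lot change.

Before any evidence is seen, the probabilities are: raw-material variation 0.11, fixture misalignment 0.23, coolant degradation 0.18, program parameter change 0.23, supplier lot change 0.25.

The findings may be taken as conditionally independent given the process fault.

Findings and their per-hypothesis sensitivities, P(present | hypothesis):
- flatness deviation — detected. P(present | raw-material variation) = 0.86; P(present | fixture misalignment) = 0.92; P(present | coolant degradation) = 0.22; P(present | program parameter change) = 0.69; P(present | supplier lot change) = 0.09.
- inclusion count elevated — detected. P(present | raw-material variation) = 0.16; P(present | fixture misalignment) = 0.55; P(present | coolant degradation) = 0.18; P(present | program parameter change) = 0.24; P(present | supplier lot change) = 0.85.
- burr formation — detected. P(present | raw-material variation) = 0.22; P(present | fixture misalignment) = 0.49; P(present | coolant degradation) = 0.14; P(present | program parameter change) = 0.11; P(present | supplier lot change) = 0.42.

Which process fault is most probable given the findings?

fixture misalignment

By Bayes' rule with conditional independence, the unnormalized weight for each hypothesis is prior × ∏ likelihoods:
  raw-material variation: 0.11 × 0.86 × 0.16 × 0.22 = 0.0033299
  fixture misalignment: 0.23 × 0.92 × 0.55 × 0.49 = 0.057026
  coolant degradation: 0.18 × 0.22 × 0.18 × 0.14 = 0.00099792
  program parameter change: 0.23 × 0.69 × 0.24 × 0.11 = 0.0041897
  supplier lot change: 0.25 × 0.09 × 0.85 × 0.42 = 0.0080325
The unnormalized weights sum to 0.073576.
P(raw-material variation | evidence) ≈ 0.0033299 / 0.073576 ≈ 0.045
P(fixture misalignment | evidence) ≈ 0.057026 / 0.073576 ≈ 0.775
P(coolant degradation | evidence) ≈ 0.00099792 / 0.073576 ≈ 0.014
P(program parameter change | evidence) ≈ 0.0041897 / 0.073576 ≈ 0.057
P(supplier lot change | evidence) ≈ 0.0080325 / 0.073576 ≈ 0.109
The largest is 0.775, so fixture misalignment is most probable.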